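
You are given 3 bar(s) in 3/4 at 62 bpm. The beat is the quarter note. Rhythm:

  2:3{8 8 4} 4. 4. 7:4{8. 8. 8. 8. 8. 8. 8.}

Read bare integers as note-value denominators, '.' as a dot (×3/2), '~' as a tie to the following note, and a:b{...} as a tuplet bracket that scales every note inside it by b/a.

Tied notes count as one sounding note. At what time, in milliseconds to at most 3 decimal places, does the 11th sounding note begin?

1. 0.0ms @ 0 + 725.806ms (3/4)
2. 725.806ms @ 3/4 + 725.806ms (3/4)
3. 1451.613ms @ 3/2 + 1451.613ms (3/2)
4. 2903.226ms @ 3 + 1451.613ms (3/2)
5. 4354.839ms @ 9/2 + 1451.613ms (3/2)
6. 5806.452ms @ 6 + 414.747ms (3/7)
7. 6221.198ms @ 45/7 + 414.747ms (3/7)
8. 6635.945ms @ 48/7 + 414.747ms (3/7)
9. 7050.691ms @ 51/7 + 414.747ms (3/7)
10. 7465.438ms @ 54/7 + 414.747ms (3/7)
11. 7880.184ms @ 57/7 + 414.747ms (3/7)
12. 8294.931ms @ 60/7 + 414.747ms (3/7)

note 11 onset = 57/7b = 7880.184ms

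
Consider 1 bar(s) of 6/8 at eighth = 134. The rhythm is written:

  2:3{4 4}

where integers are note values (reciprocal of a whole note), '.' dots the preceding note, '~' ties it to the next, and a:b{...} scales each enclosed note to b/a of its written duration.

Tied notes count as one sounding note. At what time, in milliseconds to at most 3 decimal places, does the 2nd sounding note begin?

1. 0.0ms @ 0 + 1343.284ms (3)
2. 1343.284ms @ 3 + 1343.284ms (3)

note 2 onset = 3b = 1343.284ms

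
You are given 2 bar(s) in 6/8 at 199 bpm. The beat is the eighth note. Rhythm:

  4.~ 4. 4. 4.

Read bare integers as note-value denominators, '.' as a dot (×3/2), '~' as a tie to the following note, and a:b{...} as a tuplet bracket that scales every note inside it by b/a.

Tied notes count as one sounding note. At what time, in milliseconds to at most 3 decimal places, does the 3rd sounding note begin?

1. 0.0ms @ 0 + 1809.045ms (6)
2. 1809.045ms @ 6 + 904.523ms (3)
3. 2713.568ms @ 9 + 904.523ms (3)

note 3 onset = 9b = 2713.568ms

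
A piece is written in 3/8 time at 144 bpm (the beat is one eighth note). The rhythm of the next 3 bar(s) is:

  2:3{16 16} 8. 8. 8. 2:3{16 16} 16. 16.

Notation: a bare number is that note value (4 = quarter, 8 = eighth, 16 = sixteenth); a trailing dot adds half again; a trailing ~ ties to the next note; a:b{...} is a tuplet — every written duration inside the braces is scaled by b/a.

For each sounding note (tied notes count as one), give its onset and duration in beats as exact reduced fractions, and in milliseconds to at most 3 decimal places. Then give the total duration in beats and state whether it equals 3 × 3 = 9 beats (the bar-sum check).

1) 0.0ms=0b +312.5ms=3/4b
2) 312.5ms=3/4b +312.5ms=3/4b
3) 625.0ms=3/2b +625.0ms=3/2b
4) 1250.0ms=3b +625.0ms=3/2b
5) 1875.0ms=9/2b +625.0ms=3/2b
6) 2500.0ms=6b +312.5ms=3/4b
7) 2812.5ms=27/4b +312.5ms=3/4b
8) 3125.0ms=15/2b +312.5ms=3/4b
9) 3437.5ms=33/4b +312.5ms=3/4b
Σ=9b of 9 (144bpm 3/8) — PASS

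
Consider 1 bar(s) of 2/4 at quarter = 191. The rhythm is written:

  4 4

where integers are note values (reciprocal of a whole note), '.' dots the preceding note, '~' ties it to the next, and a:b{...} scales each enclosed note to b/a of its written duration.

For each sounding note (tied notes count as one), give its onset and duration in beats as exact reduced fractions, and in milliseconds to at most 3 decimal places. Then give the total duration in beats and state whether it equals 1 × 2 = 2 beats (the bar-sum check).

1) 0.0ms=0b +314.136ms=1b
2) 314.136ms=1b +314.136ms=1b
Σ=2b of 2 (191bpm 2/4) — PASS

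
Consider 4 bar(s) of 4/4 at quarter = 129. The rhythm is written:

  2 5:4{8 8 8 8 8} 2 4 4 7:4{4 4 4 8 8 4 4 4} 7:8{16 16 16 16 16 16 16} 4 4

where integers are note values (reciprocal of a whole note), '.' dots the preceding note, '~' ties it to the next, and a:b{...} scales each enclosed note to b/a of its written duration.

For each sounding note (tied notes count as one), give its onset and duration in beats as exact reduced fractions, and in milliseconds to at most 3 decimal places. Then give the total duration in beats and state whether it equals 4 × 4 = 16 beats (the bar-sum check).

1) 0.0ms=0b +930.233ms=2b
2) 930.233ms=2b +186.047ms=2/5b
3) 1116.279ms=12/5b +186.047ms=2/5b
4) 1302.326ms=14/5b +186.047ms=2/5b
5) 1488.372ms=16/5b +186.047ms=2/5b
6) 1674.419ms=18/5b +186.047ms=2/5b
7) 1860.465ms=4b +930.233ms=2b
8) 2790.698ms=6b +465.116ms=1b
9) 3255.814ms=7b +465.116ms=1b
10) 3720.93ms=8b +265.781ms=4/7b
11) 3986.711ms=60/7b +265.781ms=4/7b
12) 4252.492ms=64/7b +265.781ms=4/7b
13) 4518.272ms=68/7b +132.89ms=2/7b
14) 4651.163ms=10b +132.89ms=2/7b
15) 4784.053ms=72/7b +265.781ms=4/7b
16) 5049.834ms=76/7b +265.781ms=4/7b
17) 5315.615ms=80/7b +265.781ms=4/7b
18) 5581.395ms=12b +132.89ms=2/7b
19) 5714.286ms=86/7b +132.89ms=2/7b
20) 5847.176ms=88/7b +132.89ms=2/7b
21) 5980.066ms=90/7b +132.89ms=2/7b
22) 6112.957ms=92/7b +132.89ms=2/7b
23) 6245.847ms=94/7b +132.89ms=2/7b
24) 6378.738ms=96/7b +132.89ms=2/7b
25) 6511.628ms=14b +465.116ms=1b
26) 6976.744ms=15b +465.116ms=1b
Σ=16b of 16 (129bpm 4/4) — PASS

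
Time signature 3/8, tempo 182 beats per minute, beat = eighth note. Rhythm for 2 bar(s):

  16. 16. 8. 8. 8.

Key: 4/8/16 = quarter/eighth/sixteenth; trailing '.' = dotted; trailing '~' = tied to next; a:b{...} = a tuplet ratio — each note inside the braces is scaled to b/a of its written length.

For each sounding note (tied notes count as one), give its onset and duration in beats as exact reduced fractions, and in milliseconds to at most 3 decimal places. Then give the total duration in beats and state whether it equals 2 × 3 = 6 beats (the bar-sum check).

1) 0.0ms=0b +247.253ms=3/4b
2) 247.253ms=3/4b +247.253ms=3/4b
3) 494.505ms=3/2b +494.505ms=3/2b
4) 989.011ms=3b +494.505ms=3/2b
5) 1483.516ms=9/2b +494.505ms=3/2b
Σ=6b of 6 (182bpm 3/8) — PASS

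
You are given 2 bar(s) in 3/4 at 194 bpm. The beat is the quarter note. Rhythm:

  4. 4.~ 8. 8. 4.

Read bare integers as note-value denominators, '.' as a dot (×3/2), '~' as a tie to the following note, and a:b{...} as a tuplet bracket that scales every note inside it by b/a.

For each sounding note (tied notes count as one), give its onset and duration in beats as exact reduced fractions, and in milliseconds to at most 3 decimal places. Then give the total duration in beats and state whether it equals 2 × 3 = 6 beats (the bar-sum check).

1) 0.0ms=0b +463.918ms=3/2b
2) 463.918ms=3/2b +695.876ms=9/4b
3) 1159.794ms=15/4b +231.959ms=3/4b
4) 1391.753ms=9/2b +463.918ms=3/2b
Σ=6b of 6 (194bpm 3/4) — PASS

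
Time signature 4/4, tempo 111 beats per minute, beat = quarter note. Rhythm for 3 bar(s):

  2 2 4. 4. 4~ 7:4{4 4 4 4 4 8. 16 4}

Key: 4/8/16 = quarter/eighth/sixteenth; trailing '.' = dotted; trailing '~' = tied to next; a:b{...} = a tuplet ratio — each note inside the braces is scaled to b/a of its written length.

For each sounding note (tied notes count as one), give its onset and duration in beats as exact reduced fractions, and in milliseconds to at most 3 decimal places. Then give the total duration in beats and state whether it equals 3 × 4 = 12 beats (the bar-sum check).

1) 0.0ms=0b +1081.081ms=2b
2) 1081.081ms=2b +1081.081ms=2b
3) 2162.162ms=4b +810.811ms=3/2b
4) 2972.973ms=11/2b +810.811ms=3/2b
5) 3783.784ms=7b +849.421ms=11/7b
6) 4633.205ms=60/7b +308.88ms=4/7b
7) 4942.085ms=64/7b +308.88ms=4/7b
8) 5250.965ms=68/7b +308.88ms=4/7b
9) 5559.846ms=72/7b +308.88ms=4/7b
10) 5868.726ms=76/7b +231.66ms=3/7b
11) 6100.386ms=79/7b +77.22ms=1/7b
12) 6177.606ms=80/7b +308.88ms=4/7b
Σ=12b of 12 (111bpm 4/4) — PASS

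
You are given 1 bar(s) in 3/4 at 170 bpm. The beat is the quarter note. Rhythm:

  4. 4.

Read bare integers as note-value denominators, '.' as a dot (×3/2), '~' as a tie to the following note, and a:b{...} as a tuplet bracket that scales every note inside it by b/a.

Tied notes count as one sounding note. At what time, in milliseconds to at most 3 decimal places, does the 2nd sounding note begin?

note 2 onset = 3/2b = 529.412ms

1. 0.0ms @ 0 + 529.412ms (3/2)
2. 529.412ms @ 3/2 + 529.412ms (3/2)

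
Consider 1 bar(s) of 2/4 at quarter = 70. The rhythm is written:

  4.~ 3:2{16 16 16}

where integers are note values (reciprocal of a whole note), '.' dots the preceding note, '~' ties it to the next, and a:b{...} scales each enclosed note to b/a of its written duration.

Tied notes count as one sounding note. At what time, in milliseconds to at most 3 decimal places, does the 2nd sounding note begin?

note 2 onset = 5/3b = 1428.571ms

1. 0.0ms @ 0 + 1428.571ms (5/3)
2. 1428.571ms @ 5/3 + 142.857ms (1/6)
3. 1571.429ms @ 11/6 + 142.857ms (1/6)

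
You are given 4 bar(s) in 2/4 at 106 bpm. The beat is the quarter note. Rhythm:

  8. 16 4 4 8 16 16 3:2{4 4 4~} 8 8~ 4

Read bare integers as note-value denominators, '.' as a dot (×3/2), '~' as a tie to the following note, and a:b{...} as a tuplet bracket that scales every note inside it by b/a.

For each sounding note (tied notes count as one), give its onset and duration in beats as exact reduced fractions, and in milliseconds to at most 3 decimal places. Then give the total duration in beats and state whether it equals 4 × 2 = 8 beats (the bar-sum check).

1) 0.0ms=0b +424.528ms=3/4b
2) 424.528ms=3/4b +141.509ms=1/4b
3) 566.038ms=1b +566.038ms=1b
4) 1132.075ms=2b +566.038ms=1b
5) 1698.113ms=3b +283.019ms=1/2b
6) 1981.132ms=7/2b +141.509ms=1/4b
7) 2122.642ms=15/4b +141.509ms=1/4b
8) 2264.151ms=4b +377.358ms=2/3b
9) 2641.509ms=14/3b +377.358ms=2/3b
10) 3018.868ms=16/3b +660.377ms=7/6b
11) 3679.245ms=13/2b +849.057ms=3/2b
Σ=8b of 8 (106bpm 2/4) — PASS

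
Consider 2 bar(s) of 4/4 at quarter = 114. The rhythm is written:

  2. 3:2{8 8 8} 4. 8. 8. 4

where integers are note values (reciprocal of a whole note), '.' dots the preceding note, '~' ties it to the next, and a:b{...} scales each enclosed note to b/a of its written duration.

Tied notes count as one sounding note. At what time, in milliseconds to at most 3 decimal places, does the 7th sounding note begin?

note 7 onset = 25/4b = 3289.474ms

1. 0.0ms @ 0 + 1578.947ms (3)
2. 1578.947ms @ 3 + 175.439ms (1/3)
3. 1754.386ms @ 10/3 + 175.439ms (1/3)
4. 1929.825ms @ 11/3 + 175.439ms (1/3)
5. 2105.263ms @ 4 + 789.474ms (3/2)
6. 2894.737ms @ 11/2 + 394.737ms (3/4)
7. 3289.474ms @ 25/4 + 394.737ms (3/4)
8. 3684.211ms @ 7 + 526.316ms (1)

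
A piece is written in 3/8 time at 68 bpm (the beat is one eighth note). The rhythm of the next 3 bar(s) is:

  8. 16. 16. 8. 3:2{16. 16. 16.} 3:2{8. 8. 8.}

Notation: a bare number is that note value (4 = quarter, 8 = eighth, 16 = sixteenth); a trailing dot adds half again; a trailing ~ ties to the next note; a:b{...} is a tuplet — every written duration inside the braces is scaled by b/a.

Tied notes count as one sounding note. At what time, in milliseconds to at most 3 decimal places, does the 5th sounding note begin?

note 5 onset = 9/2b = 3970.588ms

1. 0.0ms @ 0 + 1323.529ms (3/2)
2. 1323.529ms @ 3/2 + 661.765ms (3/4)
3. 1985.294ms @ 9/4 + 661.765ms (3/4)
4. 2647.059ms @ 3 + 1323.529ms (3/2)
5. 3970.588ms @ 9/2 + 441.176ms (1/2)
6. 4411.765ms @ 5 + 441.176ms (1/2)
7. 4852.941ms @ 11/2 + 441.176ms (1/2)
8. 5294.118ms @ 6 + 882.353ms (1)
9. 6176.471ms @ 7 + 882.353ms (1)
10. 7058.824ms @ 8 + 882.353ms (1)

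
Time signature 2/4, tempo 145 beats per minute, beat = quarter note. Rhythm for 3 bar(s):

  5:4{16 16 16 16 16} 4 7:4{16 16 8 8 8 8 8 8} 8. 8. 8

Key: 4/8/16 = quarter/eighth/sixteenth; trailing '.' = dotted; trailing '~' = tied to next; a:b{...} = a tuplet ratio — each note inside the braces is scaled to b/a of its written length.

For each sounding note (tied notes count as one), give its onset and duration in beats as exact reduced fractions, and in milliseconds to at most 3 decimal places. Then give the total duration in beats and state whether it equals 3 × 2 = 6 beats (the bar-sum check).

1) 0.0ms=0b +82.759ms=1/5b
2) 82.759ms=1/5b +82.759ms=1/5b
3) 165.517ms=2/5b +82.759ms=1/5b
4) 248.276ms=3/5b +82.759ms=1/5b
5) 331.034ms=4/5b +82.759ms=1/5b
6) 413.793ms=1b +413.793ms=1b
7) 827.586ms=2b +59.113ms=1/7b
8) 886.7ms=15/7b +59.113ms=1/7b
9) 945.813ms=16/7b +118.227ms=2/7b
10) 1064.039ms=18/7b +118.227ms=2/7b
11) 1182.266ms=20/7b +118.227ms=2/7b
12) 1300.493ms=22/7b +118.227ms=2/7b
13) 1418.719ms=24/7b +118.227ms=2/7b
14) 1536.946ms=26/7b +118.227ms=2/7b
15) 1655.172ms=4b +310.345ms=3/4b
16) 1965.517ms=19/4b +310.345ms=3/4b
17) 2275.862ms=11/2b +206.897ms=1/2b
Σ=6b of 6 (145bpm 2/4) — PASS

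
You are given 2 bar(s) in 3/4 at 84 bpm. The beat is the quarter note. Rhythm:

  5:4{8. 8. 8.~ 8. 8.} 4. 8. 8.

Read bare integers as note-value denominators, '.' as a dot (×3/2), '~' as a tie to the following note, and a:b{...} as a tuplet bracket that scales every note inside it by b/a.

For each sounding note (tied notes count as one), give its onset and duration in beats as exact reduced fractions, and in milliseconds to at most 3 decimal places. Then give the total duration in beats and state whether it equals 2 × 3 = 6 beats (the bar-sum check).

1) 0.0ms=0b +428.571ms=3/5b
2) 428.571ms=3/5b +428.571ms=3/5b
3) 857.143ms=6/5b +857.143ms=6/5b
4) 1714.286ms=12/5b +428.571ms=3/5b
5) 2142.857ms=3b +1071.429ms=3/2b
6) 3214.286ms=9/2b +535.714ms=3/4b
7) 3750.0ms=21/4b +535.714ms=3/4b
Σ=6b of 6 (84bpm 3/4) — PASS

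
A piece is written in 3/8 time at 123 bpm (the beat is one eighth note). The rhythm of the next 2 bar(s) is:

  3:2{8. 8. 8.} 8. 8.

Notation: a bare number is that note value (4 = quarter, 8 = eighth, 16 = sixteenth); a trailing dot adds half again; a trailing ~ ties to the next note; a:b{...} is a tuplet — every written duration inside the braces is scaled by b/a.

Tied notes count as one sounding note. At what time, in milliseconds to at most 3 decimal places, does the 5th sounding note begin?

1. 0.0ms @ 0 + 487.805ms (1)
2. 487.805ms @ 1 + 487.805ms (1)
3. 975.61ms @ 2 + 487.805ms (1)
4. 1463.415ms @ 3 + 731.707ms (3/2)
5. 2195.122ms @ 9/2 + 731.707ms (3/2)

note 5 onset = 9/2b = 2195.122ms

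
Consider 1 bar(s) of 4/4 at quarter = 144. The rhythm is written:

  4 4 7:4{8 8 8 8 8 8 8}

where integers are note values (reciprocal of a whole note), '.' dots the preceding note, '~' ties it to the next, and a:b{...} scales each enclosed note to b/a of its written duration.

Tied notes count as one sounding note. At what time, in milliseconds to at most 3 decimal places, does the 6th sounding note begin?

note 6 onset = 20/7b = 1190.476ms

1. 0.0ms @ 0 + 416.667ms (1)
2. 416.667ms @ 1 + 416.667ms (1)
3. 833.333ms @ 2 + 119.048ms (2/7)
4. 952.381ms @ 16/7 + 119.048ms (2/7)
5. 1071.429ms @ 18/7 + 119.048ms (2/7)
6. 1190.476ms @ 20/7 + 119.048ms (2/7)
7. 1309.524ms @ 22/7 + 119.048ms (2/7)
8. 1428.571ms @ 24/7 + 119.048ms (2/7)
9. 1547.619ms @ 26/7 + 119.048ms (2/7)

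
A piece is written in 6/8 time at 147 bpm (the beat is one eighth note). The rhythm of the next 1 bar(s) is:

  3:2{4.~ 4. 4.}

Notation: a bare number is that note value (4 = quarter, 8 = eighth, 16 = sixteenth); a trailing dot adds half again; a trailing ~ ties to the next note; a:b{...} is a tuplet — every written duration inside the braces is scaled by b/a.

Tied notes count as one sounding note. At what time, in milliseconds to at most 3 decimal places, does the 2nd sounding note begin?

1. 0.0ms @ 0 + 1632.653ms (4)
2. 1632.653ms @ 4 + 816.327ms (2)

note 2 onset = 4b = 1632.653ms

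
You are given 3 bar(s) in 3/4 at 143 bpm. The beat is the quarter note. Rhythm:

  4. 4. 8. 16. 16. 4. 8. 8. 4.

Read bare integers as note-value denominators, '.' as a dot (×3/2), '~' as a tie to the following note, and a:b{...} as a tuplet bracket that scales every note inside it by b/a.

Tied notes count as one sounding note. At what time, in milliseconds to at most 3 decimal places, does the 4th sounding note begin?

note 4 onset = 15/4b = 1573.427ms

1. 0.0ms @ 0 + 629.371ms (3/2)
2. 629.371ms @ 3/2 + 629.371ms (3/2)
3. 1258.741ms @ 3 + 314.685ms (3/4)
4. 1573.427ms @ 15/4 + 157.343ms (3/8)
5. 1730.769ms @ 33/8 + 157.343ms (3/8)
6. 1888.112ms @ 9/2 + 629.371ms (3/2)
7. 2517.483ms @ 6 + 314.685ms (3/4)
8. 2832.168ms @ 27/4 + 314.685ms (3/4)
9. 3146.853ms @ 15/2 + 629.371ms (3/2)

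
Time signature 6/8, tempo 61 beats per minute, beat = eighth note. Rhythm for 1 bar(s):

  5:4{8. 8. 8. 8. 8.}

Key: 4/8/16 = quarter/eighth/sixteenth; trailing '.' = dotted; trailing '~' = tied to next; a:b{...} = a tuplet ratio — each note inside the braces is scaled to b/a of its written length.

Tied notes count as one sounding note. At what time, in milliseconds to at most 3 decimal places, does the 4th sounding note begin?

1. 0.0ms @ 0 + 1180.328ms (6/5)
2. 1180.328ms @ 6/5 + 1180.328ms (6/5)
3. 2360.656ms @ 12/5 + 1180.328ms (6/5)
4. 3540.984ms @ 18/5 + 1180.328ms (6/5)
5. 4721.311ms @ 24/5 + 1180.328ms (6/5)

note 4 onset = 18/5b = 3540.984ms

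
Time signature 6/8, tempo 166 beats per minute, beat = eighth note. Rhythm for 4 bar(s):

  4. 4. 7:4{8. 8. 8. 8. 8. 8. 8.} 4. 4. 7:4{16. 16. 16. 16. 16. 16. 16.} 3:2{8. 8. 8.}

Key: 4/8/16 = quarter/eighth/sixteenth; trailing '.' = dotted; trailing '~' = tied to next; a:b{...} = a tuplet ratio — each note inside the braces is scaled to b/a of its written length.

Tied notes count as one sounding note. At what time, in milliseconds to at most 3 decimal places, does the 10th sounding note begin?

note 10 onset = 12b = 4337.349ms

1. 0.0ms @ 0 + 1084.337ms (3)
2. 1084.337ms @ 3 + 1084.337ms (3)
3. 2168.675ms @ 6 + 309.811ms (6/7)
4. 2478.485ms @ 48/7 + 309.811ms (6/7)
5. 2788.296ms @ 54/7 + 309.811ms (6/7)
6. 3098.107ms @ 60/7 + 309.811ms (6/7)
7. 3407.917ms @ 66/7 + 309.811ms (6/7)
8. 3717.728ms @ 72/7 + 309.811ms (6/7)
9. 4027.539ms @ 78/7 + 309.811ms (6/7)
10. 4337.349ms @ 12 + 1084.337ms (3)
11. 5421.687ms @ 15 + 1084.337ms (3)
12. 6506.024ms @ 18 + 154.905ms (3/7)
13. 6660.929ms @ 129/7 + 154.905ms (3/7)
14. 6815.835ms @ 132/7 + 154.905ms (3/7)
15. 6970.74ms @ 135/7 + 154.905ms (3/7)
16. 7125.645ms @ 138/7 + 154.905ms (3/7)
17. 7280.551ms @ 141/7 + 154.905ms (3/7)
18. 7435.456ms @ 144/7 + 154.905ms (3/7)
19. 7590.361ms @ 21 + 361.446ms (1)
20. 7951.807ms @ 22 + 361.446ms (1)
21. 8313.253ms @ 23 + 361.446ms (1)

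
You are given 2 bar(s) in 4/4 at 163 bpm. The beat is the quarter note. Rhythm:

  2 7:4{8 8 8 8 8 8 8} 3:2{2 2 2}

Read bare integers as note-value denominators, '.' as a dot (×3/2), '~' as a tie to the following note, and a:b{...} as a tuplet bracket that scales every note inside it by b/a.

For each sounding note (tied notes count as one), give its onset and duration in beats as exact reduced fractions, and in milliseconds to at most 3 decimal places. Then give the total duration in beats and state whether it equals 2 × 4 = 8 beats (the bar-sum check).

1) 0.0ms=0b +736.196ms=2b
2) 736.196ms=2b +105.171ms=2/7b
3) 841.367ms=16/7b +105.171ms=2/7b
4) 946.538ms=18/7b +105.171ms=2/7b
5) 1051.709ms=20/7b +105.171ms=2/7b
6) 1156.88ms=22/7b +105.171ms=2/7b
7) 1262.051ms=24/7b +105.171ms=2/7b
8) 1367.222ms=26/7b +105.171ms=2/7b
9) 1472.393ms=4b +490.798ms=4/3b
10) 1963.19ms=16/3b +490.798ms=4/3b
11) 2453.988ms=20/3b +490.798ms=4/3b
Σ=8b of 8 (163bpm 4/4) — PASS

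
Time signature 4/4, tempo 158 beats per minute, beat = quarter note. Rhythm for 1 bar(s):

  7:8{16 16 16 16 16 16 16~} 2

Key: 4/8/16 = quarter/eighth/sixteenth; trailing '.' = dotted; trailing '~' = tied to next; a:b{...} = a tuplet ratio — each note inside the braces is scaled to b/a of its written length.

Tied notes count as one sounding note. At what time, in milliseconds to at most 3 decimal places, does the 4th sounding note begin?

note 4 onset = 6/7b = 325.497ms

1. 0.0ms @ 0 + 108.499ms (2/7)
2. 108.499ms @ 2/7 + 108.499ms (2/7)
3. 216.998ms @ 4/7 + 108.499ms (2/7)
4. 325.497ms @ 6/7 + 108.499ms (2/7)
5. 433.996ms @ 8/7 + 108.499ms (2/7)
6. 542.495ms @ 10/7 + 108.499ms (2/7)
7. 650.995ms @ 12/7 + 867.993ms (16/7)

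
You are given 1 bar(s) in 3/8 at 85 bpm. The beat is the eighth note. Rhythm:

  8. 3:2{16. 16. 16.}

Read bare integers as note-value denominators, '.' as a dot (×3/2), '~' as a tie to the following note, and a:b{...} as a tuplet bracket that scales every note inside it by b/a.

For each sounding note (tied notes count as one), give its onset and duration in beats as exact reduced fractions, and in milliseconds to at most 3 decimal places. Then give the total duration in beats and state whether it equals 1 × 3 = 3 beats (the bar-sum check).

1) 0.0ms=0b +1058.824ms=3/2b
2) 1058.824ms=3/2b +352.941ms=1/2b
3) 1411.765ms=2b +352.941ms=1/2b
4) 1764.706ms=5/2b +352.941ms=1/2b
Σ=3b of 3 (85bpm 3/8) — PASS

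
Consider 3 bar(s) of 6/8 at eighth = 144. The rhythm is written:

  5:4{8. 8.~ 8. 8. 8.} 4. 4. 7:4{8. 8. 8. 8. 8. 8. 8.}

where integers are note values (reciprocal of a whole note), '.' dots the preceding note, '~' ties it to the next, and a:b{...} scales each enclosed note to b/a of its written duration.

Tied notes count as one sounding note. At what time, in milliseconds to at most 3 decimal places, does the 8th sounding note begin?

note 8 onset = 90/7b = 5357.143ms

1. 0.0ms @ 0 + 500.0ms (6/5)
2. 500.0ms @ 6/5 + 1000.0ms (12/5)
3. 1500.0ms @ 18/5 + 500.0ms (6/5)
4. 2000.0ms @ 24/5 + 500.0ms (6/5)
5. 2500.0ms @ 6 + 1250.0ms (3)
6. 3750.0ms @ 9 + 1250.0ms (3)
7. 5000.0ms @ 12 + 357.143ms (6/7)
8. 5357.143ms @ 90/7 + 357.143ms (6/7)
9. 5714.286ms @ 96/7 + 357.143ms (6/7)
10. 6071.429ms @ 102/7 + 357.143ms (6/7)
11. 6428.571ms @ 108/7 + 357.143ms (6/7)
12. 6785.714ms @ 114/7 + 357.143ms (6/7)
13. 7142.857ms @ 120/7 + 357.143ms (6/7)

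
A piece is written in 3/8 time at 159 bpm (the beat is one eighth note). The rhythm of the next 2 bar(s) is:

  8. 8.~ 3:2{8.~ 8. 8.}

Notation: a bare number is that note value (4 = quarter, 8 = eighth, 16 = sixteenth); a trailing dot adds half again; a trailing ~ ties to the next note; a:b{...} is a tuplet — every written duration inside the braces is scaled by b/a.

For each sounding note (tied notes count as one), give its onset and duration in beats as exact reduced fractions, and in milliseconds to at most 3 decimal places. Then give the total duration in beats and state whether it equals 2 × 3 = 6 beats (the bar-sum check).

1) 0.0ms=0b +566.038ms=3/2b
2) 566.038ms=3/2b +1320.755ms=7/2b
3) 1886.792ms=5b +377.358ms=1b
Σ=6b of 6 (159bpm 3/8) — PASS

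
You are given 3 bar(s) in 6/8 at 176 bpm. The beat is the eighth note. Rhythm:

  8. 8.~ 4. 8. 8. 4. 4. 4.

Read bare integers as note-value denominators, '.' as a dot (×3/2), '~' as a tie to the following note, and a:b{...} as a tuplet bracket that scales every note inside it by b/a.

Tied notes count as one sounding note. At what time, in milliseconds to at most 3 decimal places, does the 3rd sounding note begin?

1. 0.0ms @ 0 + 511.364ms (3/2)
2. 511.364ms @ 3/2 + 1534.091ms (9/2)
3. 2045.455ms @ 6 + 511.364ms (3/2)
4. 2556.818ms @ 15/2 + 511.364ms (3/2)
5. 3068.182ms @ 9 + 1022.727ms (3)
6. 4090.909ms @ 12 + 1022.727ms (3)
7. 5113.636ms @ 15 + 1022.727ms (3)

note 3 onset = 6b = 2045.455ms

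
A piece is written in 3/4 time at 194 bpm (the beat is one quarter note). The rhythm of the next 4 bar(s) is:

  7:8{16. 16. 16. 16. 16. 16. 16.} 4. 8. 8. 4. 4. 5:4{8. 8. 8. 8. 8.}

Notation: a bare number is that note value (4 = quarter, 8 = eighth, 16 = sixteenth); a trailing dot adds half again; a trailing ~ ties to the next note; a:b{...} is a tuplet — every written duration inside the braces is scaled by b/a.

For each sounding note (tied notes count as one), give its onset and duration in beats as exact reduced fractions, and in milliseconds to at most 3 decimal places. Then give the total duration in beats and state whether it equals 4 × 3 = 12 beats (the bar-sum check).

1) 0.0ms=0b +132.548ms=3/7b
2) 132.548ms=3/7b +132.548ms=3/7b
3) 265.096ms=6/7b +132.548ms=3/7b
4) 397.644ms=9/7b +132.548ms=3/7b
5) 530.191ms=12/7b +132.548ms=3/7b
6) 662.739ms=15/7b +132.548ms=3/7b
7) 795.287ms=18/7b +132.548ms=3/7b
8) 927.835ms=3b +463.918ms=3/2b
9) 1391.753ms=9/2b +231.959ms=3/4b
10) 1623.711ms=21/4b +231.959ms=3/4b
11) 1855.67ms=6b +463.918ms=3/2b
12) 2319.588ms=15/2b +463.918ms=3/2b
13) 2783.505ms=9b +185.567ms=3/5b
14) 2969.072ms=48/5b +185.567ms=3/5b
15) 3154.639ms=51/5b +185.567ms=3/5b
16) 3340.206ms=54/5b +185.567ms=3/5b
17) 3525.773ms=57/5b +185.567ms=3/5b
Σ=12b of 12 (194bpm 3/4) — PASS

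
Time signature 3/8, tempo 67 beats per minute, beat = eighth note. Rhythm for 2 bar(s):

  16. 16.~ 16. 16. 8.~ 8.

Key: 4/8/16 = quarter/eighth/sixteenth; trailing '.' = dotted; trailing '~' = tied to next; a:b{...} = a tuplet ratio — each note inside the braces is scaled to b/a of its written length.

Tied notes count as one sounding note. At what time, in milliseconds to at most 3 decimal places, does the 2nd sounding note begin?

note 2 onset = 3/4b = 671.642ms

1. 0.0ms @ 0 + 671.642ms (3/4)
2. 671.642ms @ 3/4 + 1343.284ms (3/2)
3. 2014.925ms @ 9/4 + 671.642ms (3/4)
4. 2686.567ms @ 3 + 2686.567ms (3)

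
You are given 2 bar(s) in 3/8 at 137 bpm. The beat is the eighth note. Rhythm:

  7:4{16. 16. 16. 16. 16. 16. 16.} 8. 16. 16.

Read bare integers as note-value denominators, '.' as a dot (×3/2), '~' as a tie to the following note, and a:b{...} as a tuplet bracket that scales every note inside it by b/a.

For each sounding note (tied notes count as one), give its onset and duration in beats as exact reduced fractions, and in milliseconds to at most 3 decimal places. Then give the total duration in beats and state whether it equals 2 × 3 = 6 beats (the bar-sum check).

1) 0.0ms=0b +187.696ms=3/7b
2) 187.696ms=3/7b +187.696ms=3/7b
3) 375.391ms=6/7b +187.696ms=3/7b
4) 563.087ms=9/7b +187.696ms=3/7b
5) 750.782ms=12/7b +187.696ms=3/7b
6) 938.478ms=15/7b +187.696ms=3/7b
7) 1126.173ms=18/7b +187.696ms=3/7b
8) 1313.869ms=3b +656.934ms=3/2b
9) 1970.803ms=9/2b +328.467ms=3/4b
10) 2299.27ms=21/4b +328.467ms=3/4b
Σ=6b of 6 (137bpm 3/8) — PASS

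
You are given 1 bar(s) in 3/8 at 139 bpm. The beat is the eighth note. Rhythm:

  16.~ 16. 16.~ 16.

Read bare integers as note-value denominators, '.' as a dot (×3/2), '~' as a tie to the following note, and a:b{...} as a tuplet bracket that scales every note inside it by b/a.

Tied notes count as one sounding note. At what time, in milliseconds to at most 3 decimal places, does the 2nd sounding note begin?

note 2 onset = 3/2b = 647.482ms

1. 0.0ms @ 0 + 647.482ms (3/2)
2. 647.482ms @ 3/2 + 647.482ms (3/2)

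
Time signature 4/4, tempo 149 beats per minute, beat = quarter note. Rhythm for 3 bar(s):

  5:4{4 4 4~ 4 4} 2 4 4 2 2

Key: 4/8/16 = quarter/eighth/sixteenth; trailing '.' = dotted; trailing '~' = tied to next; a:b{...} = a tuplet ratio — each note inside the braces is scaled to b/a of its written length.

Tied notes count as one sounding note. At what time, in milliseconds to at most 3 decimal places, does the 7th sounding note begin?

1. 0.0ms @ 0 + 322.148ms (4/5)
2. 322.148ms @ 4/5 + 322.148ms (4/5)
3. 644.295ms @ 8/5 + 644.295ms (8/5)
4. 1288.591ms @ 16/5 + 322.148ms (4/5)
5. 1610.738ms @ 4 + 805.369ms (2)
6. 2416.107ms @ 6 + 402.685ms (1)
7. 2818.792ms @ 7 + 402.685ms (1)
8. 3221.477ms @ 8 + 805.369ms (2)
9. 4026.846ms @ 10 + 805.369ms (2)

note 7 onset = 7b = 2818.792ms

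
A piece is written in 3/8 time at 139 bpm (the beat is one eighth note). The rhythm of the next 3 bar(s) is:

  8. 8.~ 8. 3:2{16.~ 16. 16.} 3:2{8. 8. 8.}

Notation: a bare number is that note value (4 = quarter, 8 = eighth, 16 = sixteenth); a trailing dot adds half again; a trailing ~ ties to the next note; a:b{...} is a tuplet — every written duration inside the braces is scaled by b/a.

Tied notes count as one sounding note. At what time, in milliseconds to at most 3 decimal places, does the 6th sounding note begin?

note 6 onset = 7b = 3021.583ms

1. 0.0ms @ 0 + 647.482ms (3/2)
2. 647.482ms @ 3/2 + 1294.964ms (3)
3. 1942.446ms @ 9/2 + 431.655ms (1)
4. 2374.101ms @ 11/2 + 215.827ms (1/2)
5. 2589.928ms @ 6 + 431.655ms (1)
6. 3021.583ms @ 7 + 431.655ms (1)
7. 3453.237ms @ 8 + 431.655ms (1)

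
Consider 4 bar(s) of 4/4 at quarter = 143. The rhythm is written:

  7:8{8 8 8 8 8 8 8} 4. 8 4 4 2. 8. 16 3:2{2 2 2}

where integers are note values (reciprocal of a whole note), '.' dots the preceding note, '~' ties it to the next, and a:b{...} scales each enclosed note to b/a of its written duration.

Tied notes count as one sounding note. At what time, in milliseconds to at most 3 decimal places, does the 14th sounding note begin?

1. 0.0ms @ 0 + 239.76ms (4/7)
2. 239.76ms @ 4/7 + 239.76ms (4/7)
3. 479.52ms @ 8/7 + 239.76ms (4/7)
4. 719.281ms @ 12/7 + 239.76ms (4/7)
5. 959.041ms @ 16/7 + 239.76ms (4/7)
6. 1198.801ms @ 20/7 + 239.76ms (4/7)
7. 1438.561ms @ 24/7 + 239.76ms (4/7)
8. 1678.322ms @ 4 + 629.371ms (3/2)
9. 2307.692ms @ 11/2 + 209.79ms (1/2)
10. 2517.483ms @ 6 + 419.58ms (1)
11. 2937.063ms @ 7 + 419.58ms (1)
12. 3356.643ms @ 8 + 1258.741ms (3)
13. 4615.385ms @ 11 + 314.685ms (3/4)
14. 4930.07ms @ 47/4 + 104.895ms (1/4)
15. 5034.965ms @ 12 + 559.441ms (4/3)
16. 5594.406ms @ 40/3 + 559.441ms (4/3)
17. 6153.846ms @ 44/3 + 559.441ms (4/3)

note 14 onset = 47/4b = 4930.07ms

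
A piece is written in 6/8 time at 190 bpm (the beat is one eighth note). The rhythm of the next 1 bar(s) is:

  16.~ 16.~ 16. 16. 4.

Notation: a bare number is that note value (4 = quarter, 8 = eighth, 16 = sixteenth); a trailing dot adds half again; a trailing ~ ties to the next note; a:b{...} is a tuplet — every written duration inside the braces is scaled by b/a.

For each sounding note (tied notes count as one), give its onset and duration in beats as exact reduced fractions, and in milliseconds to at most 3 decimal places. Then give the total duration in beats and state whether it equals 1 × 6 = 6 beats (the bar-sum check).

1) 0.0ms=0b +710.526ms=9/4b
2) 710.526ms=9/4b +236.842ms=3/4b
3) 947.368ms=3b +947.368ms=3b
Σ=6b of 6 (190bpm 6/8) — PASS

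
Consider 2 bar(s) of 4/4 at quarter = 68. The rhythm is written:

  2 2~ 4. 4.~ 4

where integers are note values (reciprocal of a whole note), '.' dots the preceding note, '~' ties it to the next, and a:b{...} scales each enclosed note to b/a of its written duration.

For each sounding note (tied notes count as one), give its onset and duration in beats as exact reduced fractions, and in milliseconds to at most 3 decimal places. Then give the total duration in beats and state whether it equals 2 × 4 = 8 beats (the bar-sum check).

1) 0.0ms=0b +1764.706ms=2b
2) 1764.706ms=2b +3088.235ms=7/2b
3) 4852.941ms=11/2b +2205.882ms=5/2b
Σ=8b of 8 (68bpm 4/4) — PASS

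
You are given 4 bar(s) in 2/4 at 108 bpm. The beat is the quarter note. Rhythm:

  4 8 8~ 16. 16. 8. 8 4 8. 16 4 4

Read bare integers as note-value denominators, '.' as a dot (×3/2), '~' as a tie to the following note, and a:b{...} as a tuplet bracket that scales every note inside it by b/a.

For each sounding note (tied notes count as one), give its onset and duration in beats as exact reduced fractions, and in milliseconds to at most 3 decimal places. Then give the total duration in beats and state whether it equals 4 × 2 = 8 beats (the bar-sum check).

1) 0.0ms=0b +555.556ms=1b
2) 555.556ms=1b +277.778ms=1/2b
3) 833.333ms=3/2b +486.111ms=7/8b
4) 1319.444ms=19/8b +208.333ms=3/8b
5) 1527.778ms=11/4b +416.667ms=3/4b
6) 1944.444ms=7/2b +277.778ms=1/2b
7) 2222.222ms=4b +555.556ms=1b
8) 2777.778ms=5b +416.667ms=3/4b
9) 3194.444ms=23/4b +138.889ms=1/4b
10) 3333.333ms=6b +555.556ms=1b
11) 3888.889ms=7b +555.556ms=1b
Σ=8b of 8 (108bpm 2/4) — PASS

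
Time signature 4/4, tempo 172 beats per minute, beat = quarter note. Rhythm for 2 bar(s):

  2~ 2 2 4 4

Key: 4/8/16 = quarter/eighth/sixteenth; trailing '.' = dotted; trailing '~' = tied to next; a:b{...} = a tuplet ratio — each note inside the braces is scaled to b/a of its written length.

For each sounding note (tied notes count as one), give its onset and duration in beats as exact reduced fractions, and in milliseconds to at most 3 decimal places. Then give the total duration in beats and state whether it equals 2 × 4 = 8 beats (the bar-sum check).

1) 0.0ms=0b +1395.349ms=4b
2) 1395.349ms=4b +697.674ms=2b
3) 2093.023ms=6b +348.837ms=1b
4) 2441.86ms=7b +348.837ms=1b
Σ=8b of 8 (172bpm 4/4) — PASS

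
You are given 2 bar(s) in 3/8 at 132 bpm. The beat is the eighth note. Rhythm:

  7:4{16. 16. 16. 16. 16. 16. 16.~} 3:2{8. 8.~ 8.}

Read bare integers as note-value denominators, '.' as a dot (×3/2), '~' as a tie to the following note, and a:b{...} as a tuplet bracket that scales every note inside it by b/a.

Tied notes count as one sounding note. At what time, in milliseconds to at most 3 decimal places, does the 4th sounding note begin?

1. 0.0ms @ 0 + 194.805ms (3/7)
2. 194.805ms @ 3/7 + 194.805ms (3/7)
3. 389.61ms @ 6/7 + 194.805ms (3/7)
4. 584.416ms @ 9/7 + 194.805ms (3/7)
5. 779.221ms @ 12/7 + 194.805ms (3/7)
6. 974.026ms @ 15/7 + 194.805ms (3/7)
7. 1168.831ms @ 18/7 + 649.351ms (10/7)
8. 1818.182ms @ 4 + 909.091ms (2)

note 4 onset = 9/7b = 584.416ms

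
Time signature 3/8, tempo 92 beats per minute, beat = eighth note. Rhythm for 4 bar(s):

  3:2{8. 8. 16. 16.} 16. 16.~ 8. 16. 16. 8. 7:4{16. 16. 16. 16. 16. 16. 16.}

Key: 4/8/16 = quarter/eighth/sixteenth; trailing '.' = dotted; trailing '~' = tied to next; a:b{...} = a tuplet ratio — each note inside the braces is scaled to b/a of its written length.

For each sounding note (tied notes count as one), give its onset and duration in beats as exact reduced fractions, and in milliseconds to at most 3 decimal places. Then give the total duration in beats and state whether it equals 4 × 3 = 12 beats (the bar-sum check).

1) 0.0ms=0b +652.174ms=1b
2) 652.174ms=1b +652.174ms=1b
3) 1304.348ms=2b +326.087ms=1/2b
4) 1630.435ms=5/2b +326.087ms=1/2b
5) 1956.522ms=3b +489.13ms=3/4b
6) 2445.652ms=15/4b +1467.391ms=9/4b
7) 3913.043ms=6b +489.13ms=3/4b
8) 4402.174ms=27/4b +489.13ms=3/4b
9) 4891.304ms=15/2b +978.261ms=3/2b
10) 5869.565ms=9b +279.503ms=3/7b
11) 6149.068ms=66/7b +279.503ms=3/7b
12) 6428.571ms=69/7b +279.503ms=3/7b
13) 6708.075ms=72/7b +279.503ms=3/7b
14) 6987.578ms=75/7b +279.503ms=3/7b
15) 7267.081ms=78/7b +279.503ms=3/7b
16) 7546.584ms=81/7b +279.503ms=3/7b
Σ=12b of 12 (92bpm 3/8) — PASS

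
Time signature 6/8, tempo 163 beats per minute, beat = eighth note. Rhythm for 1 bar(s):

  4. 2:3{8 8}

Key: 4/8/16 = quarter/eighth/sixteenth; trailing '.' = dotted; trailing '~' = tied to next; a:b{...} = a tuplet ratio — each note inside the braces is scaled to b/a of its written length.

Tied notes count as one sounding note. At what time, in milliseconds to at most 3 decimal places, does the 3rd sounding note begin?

1. 0.0ms @ 0 + 1104.294ms (3)
2. 1104.294ms @ 3 + 552.147ms (3/2)
3. 1656.442ms @ 9/2 + 552.147ms (3/2)

note 3 onset = 9/2b = 1656.442ms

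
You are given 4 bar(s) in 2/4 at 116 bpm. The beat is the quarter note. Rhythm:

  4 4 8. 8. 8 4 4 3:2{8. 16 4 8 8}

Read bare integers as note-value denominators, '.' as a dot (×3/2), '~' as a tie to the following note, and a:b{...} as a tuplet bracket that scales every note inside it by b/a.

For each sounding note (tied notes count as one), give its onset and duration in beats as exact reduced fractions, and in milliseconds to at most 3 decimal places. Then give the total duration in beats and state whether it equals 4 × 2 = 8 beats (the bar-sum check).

1) 0.0ms=0b +517.241ms=1b
2) 517.241ms=1b +517.241ms=1b
3) 1034.483ms=2b +387.931ms=3/4b
4) 1422.414ms=11/4b +387.931ms=3/4b
5) 1810.345ms=7/2b +258.621ms=1/2b
6) 2068.966ms=4b +517.241ms=1b
7) 2586.207ms=5b +517.241ms=1b
8) 3103.448ms=6b +258.621ms=1/2b
9) 3362.069ms=13/2b +86.207ms=1/6b
10) 3448.276ms=20/3b +344.828ms=2/3b
11) 3793.103ms=22/3b +172.414ms=1/3b
12) 3965.517ms=23/3b +172.414ms=1/3b
Σ=8b of 8 (116bpm 2/4) — PASS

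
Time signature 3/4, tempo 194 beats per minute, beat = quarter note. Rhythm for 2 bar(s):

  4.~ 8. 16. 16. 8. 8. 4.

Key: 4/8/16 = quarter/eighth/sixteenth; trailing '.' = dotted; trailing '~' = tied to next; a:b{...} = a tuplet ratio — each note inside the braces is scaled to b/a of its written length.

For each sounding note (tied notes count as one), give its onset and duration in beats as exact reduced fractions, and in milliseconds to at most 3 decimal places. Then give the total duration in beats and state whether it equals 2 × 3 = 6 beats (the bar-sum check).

1) 0.0ms=0b +695.876ms=9/4b
2) 695.876ms=9/4b +115.979ms=3/8b
3) 811.856ms=21/8b +115.979ms=3/8b
4) 927.835ms=3b +231.959ms=3/4b
5) 1159.794ms=15/4b +231.959ms=3/4b
6) 1391.753ms=9/2b +463.918ms=3/2b
Σ=6b of 6 (194bpm 3/4) — PASS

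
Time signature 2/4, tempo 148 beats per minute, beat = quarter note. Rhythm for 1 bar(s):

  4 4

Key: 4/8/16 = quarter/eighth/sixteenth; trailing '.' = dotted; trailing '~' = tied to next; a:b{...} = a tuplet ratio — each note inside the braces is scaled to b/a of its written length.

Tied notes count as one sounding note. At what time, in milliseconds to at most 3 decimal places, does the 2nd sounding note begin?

1. 0.0ms @ 0 + 405.405ms (1)
2. 405.405ms @ 1 + 405.405ms (1)

note 2 onset = 1b = 405.405ms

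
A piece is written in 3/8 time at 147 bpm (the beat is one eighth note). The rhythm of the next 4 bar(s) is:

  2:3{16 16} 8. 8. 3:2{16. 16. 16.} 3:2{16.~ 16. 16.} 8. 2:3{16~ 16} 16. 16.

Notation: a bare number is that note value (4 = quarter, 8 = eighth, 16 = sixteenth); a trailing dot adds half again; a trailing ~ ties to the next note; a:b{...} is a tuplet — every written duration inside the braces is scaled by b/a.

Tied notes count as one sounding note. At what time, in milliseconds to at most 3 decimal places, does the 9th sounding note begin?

note 9 onset = 7b = 2857.143ms

1. 0.0ms @ 0 + 306.122ms (3/4)
2. 306.122ms @ 3/4 + 306.122ms (3/4)
3. 612.245ms @ 3/2 + 612.245ms (3/2)
4. 1224.49ms @ 3 + 612.245ms (3/2)
5. 1836.735ms @ 9/2 + 204.082ms (1/2)
6. 2040.816ms @ 5 + 204.082ms (1/2)
7. 2244.898ms @ 11/2 + 204.082ms (1/2)
8. 2448.98ms @ 6 + 408.163ms (1)
9. 2857.143ms @ 7 + 204.082ms (1/2)
10. 3061.224ms @ 15/2 + 612.245ms (3/2)
11. 3673.469ms @ 9 + 612.245ms (3/2)
12. 4285.714ms @ 21/2 + 306.122ms (3/4)
13. 4591.837ms @ 45/4 + 306.122ms (3/4)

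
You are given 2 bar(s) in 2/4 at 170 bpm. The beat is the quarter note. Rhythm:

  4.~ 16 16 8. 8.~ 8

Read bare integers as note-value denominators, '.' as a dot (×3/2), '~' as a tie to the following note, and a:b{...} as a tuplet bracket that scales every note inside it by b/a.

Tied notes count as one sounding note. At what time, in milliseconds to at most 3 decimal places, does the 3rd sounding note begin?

note 3 onset = 2b = 705.882ms

1. 0.0ms @ 0 + 617.647ms (7/4)
2. 617.647ms @ 7/4 + 88.235ms (1/4)
3. 705.882ms @ 2 + 264.706ms (3/4)
4. 970.588ms @ 11/4 + 441.176ms (5/4)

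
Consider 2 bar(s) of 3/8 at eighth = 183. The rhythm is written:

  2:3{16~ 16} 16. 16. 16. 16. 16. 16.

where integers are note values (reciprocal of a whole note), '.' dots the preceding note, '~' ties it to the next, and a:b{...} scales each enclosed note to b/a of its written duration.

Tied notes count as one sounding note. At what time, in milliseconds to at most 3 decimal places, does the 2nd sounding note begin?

note 2 onset = 3/2b = 491.803ms

1. 0.0ms @ 0 + 491.803ms (3/2)
2. 491.803ms @ 3/2 + 245.902ms (3/4)
3. 737.705ms @ 9/4 + 245.902ms (3/4)
4. 983.607ms @ 3 + 245.902ms (3/4)
5. 1229.508ms @ 15/4 + 245.902ms (3/4)
6. 1475.41ms @ 9/2 + 245.902ms (3/4)
7. 1721.311ms @ 21/4 + 245.902ms (3/4)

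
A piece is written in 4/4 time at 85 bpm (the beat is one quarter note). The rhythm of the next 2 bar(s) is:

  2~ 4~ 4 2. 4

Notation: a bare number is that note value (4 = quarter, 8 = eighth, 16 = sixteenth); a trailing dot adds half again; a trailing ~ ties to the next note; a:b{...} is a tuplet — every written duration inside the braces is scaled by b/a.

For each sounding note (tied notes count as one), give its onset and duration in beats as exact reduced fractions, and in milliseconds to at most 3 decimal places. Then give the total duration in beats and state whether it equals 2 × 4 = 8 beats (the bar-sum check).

1) 0.0ms=0b +2823.529ms=4b
2) 2823.529ms=4b +2117.647ms=3b
3) 4941.176ms=7b +705.882ms=1b
Σ=8b of 8 (85bpm 4/4) — PASS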